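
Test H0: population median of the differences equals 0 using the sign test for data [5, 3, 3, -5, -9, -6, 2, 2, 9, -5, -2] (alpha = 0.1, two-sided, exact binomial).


Step 1: Discard zero differences. Original n = 11; n_eff = number of nonzero differences = 11.
Nonzero differences (with sign): +5, +3, +3, -5, -9, -6, +2, +2, +9, -5, -2
Step 2: Count signs: positive = 6, negative = 5.
Step 3: Under H0: P(positive) = 0.5, so the number of positives S ~ Bin(11, 0.5).
Step 4: Two-sided exact p-value = sum of Bin(11,0.5) probabilities at or below the observed probability = 1.000000.
Step 5: alpha = 0.1. fail to reject H0.

n_eff = 11, pos = 6, neg = 5, p = 1.000000, fail to reject H0.


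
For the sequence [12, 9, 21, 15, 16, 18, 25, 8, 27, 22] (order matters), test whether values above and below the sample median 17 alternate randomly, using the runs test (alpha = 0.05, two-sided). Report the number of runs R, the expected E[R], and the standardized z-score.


Step 1: Compute median = 17; label A = above, B = below.
Labels in order: BBABBAABAA  (n_A = 5, n_B = 5)
Step 2: Count runs R = 6.
Step 3: Under H0 (random ordering), E[R] = 2*n_A*n_B/(n_A+n_B) + 1 = 2*5*5/10 + 1 = 6.0000.
        Var[R] = 2*n_A*n_B*(2*n_A*n_B - n_A - n_B) / ((n_A+n_B)^2 * (n_A+n_B-1)) = 2000/900 = 2.2222.
        SD[R] = 1.4907.
Step 4: R = E[R], so z = 0 with no continuity correction.
Step 5: Two-sided p-value via normal approximation = 2*(1 - Phi(|z|)) = 1.000000.
Step 6: alpha = 0.05. fail to reject H0.

R = 6, z = 0.0000, p = 1.000000, fail to reject H0.


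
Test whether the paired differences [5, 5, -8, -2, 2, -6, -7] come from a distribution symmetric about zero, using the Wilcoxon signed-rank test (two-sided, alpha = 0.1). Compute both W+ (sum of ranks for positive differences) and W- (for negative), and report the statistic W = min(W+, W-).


Step 1: Drop any zero differences (none here) and take |d_i|.
|d| = [5, 5, 8, 2, 2, 6, 7]
Step 2: Midrank |d_i| (ties get averaged ranks).
ranks: |5|->3.5, |5|->3.5, |8|->7, |2|->1.5, |2|->1.5, |6|->5, |7|->6
Step 3: Attach original signs; sum ranks with positive sign and with negative sign.
W+ = 3.5 + 3.5 + 1.5 = 8.5
W- = 7 + 1.5 + 5 + 6 = 19.5
(Check: W+ + W- = 28 should equal n(n+1)/2 = 28.)
Step 4: Test statistic W = min(W+, W-) = 8.5.
Step 5: Ties in |d|, so use the tie-corrected normal approximation.
        E[W] = n(n+1)/4 = 7*8/4 = 14.
        Tie groups: |d|=2 (t=2), |d|=5 (t=2); sum(t^3 - t) = 12.
        Var[W] = n(n+1)(2n+1)/24 - sum(t^3-t)/48 = 840/24 - 12/48 = 34.75.
        z = (W - E[W]) / sqrt(Var[W]) = (8.5 - 14) / 5.8949 = -0.9330.
        Two-sided p = 2*Phi(z) = 0.350816.
Step 6: alpha = 0.1. fail to reject H0.

W+ = 8.5, W- = 19.5, W = min = 8.5, p = 0.350816, fail to reject H0.


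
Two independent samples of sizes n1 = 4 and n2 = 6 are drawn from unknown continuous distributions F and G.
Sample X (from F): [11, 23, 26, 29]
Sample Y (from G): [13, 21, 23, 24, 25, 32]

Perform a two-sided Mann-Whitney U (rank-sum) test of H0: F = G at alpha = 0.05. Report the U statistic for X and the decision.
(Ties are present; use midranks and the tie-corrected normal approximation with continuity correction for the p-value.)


Step 1: Combine and sort all 10 observations; assign midranks.
sorted (value, group): (11,X), (13,Y), (21,Y), (23,X), (23,Y), (24,Y), (25,Y), (26,X), (29,X), (32,Y)
ranks: 11->1, 13->2, 21->3, 23->4.5, 23->4.5, 24->6, 25->7, 26->8, 29->9, 32->10
Step 2: Rank sum for X: R1 = 1 + 4.5 + 8 + 9 = 22.5.
Step 3: U_X = R1 - n1(n1+1)/2 = 22.5 - 4*5/2 = 22.5 - 10 = 12.5.
       U_Y = n1*n2 - U_X = 24 - 12.5 = 11.5.
Step 4: Ties are present, so use the tie-corrected normal approximation (with continuity correction) for the p-value.
Step 5: p-value = 1.000000; compare to alpha = 0.05. fail to reject H0.

U_X = 12.5, p = 1.000000, fail to reject H0 at alpha = 0.05.


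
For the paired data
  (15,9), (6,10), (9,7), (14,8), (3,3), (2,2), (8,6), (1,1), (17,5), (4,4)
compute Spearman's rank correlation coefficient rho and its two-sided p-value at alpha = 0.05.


Step 1: Rank x and y separately (midranks; no ties here).
rank(x): 15->9, 6->5, 9->7, 14->8, 3->3, 2->2, 8->6, 1->1, 17->10, 4->4
rank(y): 9->9, 10->10, 7->7, 8->8, 3->3, 2->2, 6->6, 1->1, 5->5, 4->4
Step 2: d_i = R_x(i) - R_y(i); compute d_i^2.
  (9-9)^2=0, (5-10)^2=25, (7-7)^2=0, (8-8)^2=0, (3-3)^2=0, (2-2)^2=0, (6-6)^2=0, (1-1)^2=0, (10-5)^2=25, (4-4)^2=0
sum(d^2) = 50.
Step 3: rho = 1 - 6*50 / (10*(10^2 - 1)) = 1 - 300/990 = 0.696970.
Step 4: Under H0, t = rho * sqrt((n-2)/(1-rho^2)) = 2.7490 ~ t(8).
Step 5: Two-sided p-value from the t-distribution with 8 df = 0.025097.
Step 6: alpha = 0.05. reject H0.

rho = 0.6970, p = 0.025097, reject H0 at alpha = 0.05.


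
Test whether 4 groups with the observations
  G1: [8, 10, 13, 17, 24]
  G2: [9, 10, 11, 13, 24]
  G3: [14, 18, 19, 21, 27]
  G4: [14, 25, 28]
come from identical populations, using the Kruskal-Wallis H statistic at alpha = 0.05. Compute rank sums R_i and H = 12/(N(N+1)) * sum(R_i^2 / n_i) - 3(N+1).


Step 1: Combine all N = 18 observations and assign midranks.
sorted (value, group, rank): (8,G1,1), (9,G2,2), (10,G1,3.5), (10,G2,3.5), (11,G2,5), (13,G1,6.5), (13,G2,6.5), (14,G3,8.5), (14,G4,8.5), (17,G1,10), (18,G3,11), (19,G3,12), (21,G3,13), (24,G1,14.5), (24,G2,14.5), (25,G4,16), (27,G3,17), (28,G4,18)
Step 2: Sum ranks within each group.
R_1 = 35.5 (n_1 = 5)
R_2 = 31.5 (n_2 = 5)
R_3 = 61.5 (n_3 = 5)
R_4 = 42.5 (n_4 = 3)
Step 3: H = 12/(N(N+1)) * sum(R_i^2/n_i) - 3(N+1)
     = 12/(18*19) * (35.5^2/5 + 31.5^2/5 + 61.5^2/5 + 42.5^2/3) - 3*19
     = 0.035088 * 1809.03 - 57
     = 6.474854.
Step 4: Ties present; correction factor C = 1 - 24/(18^3 - 18) = 0.995872. Corrected H = 6.474854 / 0.995872 = 6.501693.
Step 5: Under H0, H ~ chi^2(3); p-value = 0.089596.
Step 6: alpha = 0.05. fail to reject H0.

H = 6.5017, df = 3, p = 0.089596, fail to reject H0.


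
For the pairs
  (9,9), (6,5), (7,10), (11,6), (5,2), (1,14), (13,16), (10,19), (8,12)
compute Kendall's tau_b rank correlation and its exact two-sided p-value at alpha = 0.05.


Step 1: Enumerate the 36 unordered pairs (i,j) with i<j and classify each by sign(x_j-x_i) * sign(y_j-y_i).
  (1,2):dx=-3,dy=-4->C; (1,3):dx=-2,dy=+1->D; (1,4):dx=+2,dy=-3->D; (1,5):dx=-4,dy=-7->C
  (1,6):dx=-8,dy=+5->D; (1,7):dx=+4,dy=+7->C; (1,8):dx=+1,dy=+10->C; (1,9):dx=-1,dy=+3->D
  (2,3):dx=+1,dy=+5->C; (2,4):dx=+5,dy=+1->C; (2,5):dx=-1,dy=-3->C; (2,6):dx=-5,dy=+9->D
  (2,7):dx=+7,dy=+11->C; (2,8):dx=+4,dy=+14->C; (2,9):dx=+2,dy=+7->C; (3,4):dx=+4,dy=-4->D
  (3,5):dx=-2,dy=-8->C; (3,6):dx=-6,dy=+4->D; (3,7):dx=+6,dy=+6->C; (3,8):dx=+3,dy=+9->C
  (3,9):dx=+1,dy=+2->C; (4,5):dx=-6,dy=-4->C; (4,6):dx=-10,dy=+8->D; (4,7):dx=+2,dy=+10->C
  (4,8):dx=-1,dy=+13->D; (4,9):dx=-3,dy=+6->D; (5,6):dx=-4,dy=+12->D; (5,7):dx=+8,dy=+14->C
  (5,8):dx=+5,dy=+17->C; (5,9):dx=+3,dy=+10->C; (6,7):dx=+12,dy=+2->C; (6,8):dx=+9,dy=+5->C
  (6,9):dx=+7,dy=-2->D; (7,8):dx=-3,dy=+3->D; (7,9):dx=-5,dy=-4->C; (8,9):dx=-2,dy=-7->C
Step 2: C = 23, D = 13, total pairs = 36.
Step 3: tau = (C - D)/(n(n-1)/2) = (23 - 13)/36 = 0.277778.
Step 4: Exact two-sided p-value (enumerate n! = 362880 permutations of y under H0): p = 0.358488.
Step 5: alpha = 0.05. fail to reject H0.

tau_b = 0.2778 (C=23, D=13), p = 0.358488, fail to reject H0.


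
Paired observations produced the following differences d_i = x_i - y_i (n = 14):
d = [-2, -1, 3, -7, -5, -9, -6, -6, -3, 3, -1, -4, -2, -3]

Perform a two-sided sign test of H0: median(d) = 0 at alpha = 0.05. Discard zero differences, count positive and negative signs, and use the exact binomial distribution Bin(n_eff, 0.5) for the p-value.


Step 1: Discard zero differences. Original n = 14; n_eff = number of nonzero differences = 14.
Nonzero differences (with sign): -2, -1, +3, -7, -5, -9, -6, -6, -3, +3, -1, -4, -2, -3
Step 2: Count signs: positive = 2, negative = 12.
Step 3: Under H0: P(positive) = 0.5, so the number of positives S ~ Bin(14, 0.5).
Step 4: Two-sided exact p-value = sum of Bin(14,0.5) probabilities at or below the observed probability = 0.012939.
Step 5: alpha = 0.05. reject H0.

n_eff = 14, pos = 2, neg = 12, p = 0.012939, reject H0.


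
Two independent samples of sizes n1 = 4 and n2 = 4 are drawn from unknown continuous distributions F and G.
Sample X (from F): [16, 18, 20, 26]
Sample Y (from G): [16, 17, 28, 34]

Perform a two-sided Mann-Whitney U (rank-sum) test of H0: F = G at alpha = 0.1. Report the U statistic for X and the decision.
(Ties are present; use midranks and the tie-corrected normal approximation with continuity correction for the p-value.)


Step 1: Combine and sort all 8 observations; assign midranks.
sorted (value, group): (16,X), (16,Y), (17,Y), (18,X), (20,X), (26,X), (28,Y), (34,Y)
ranks: 16->1.5, 16->1.5, 17->3, 18->4, 20->5, 26->6, 28->7, 34->8
Step 2: Rank sum for X: R1 = 1.5 + 4 + 5 + 6 = 16.5.
Step 3: U_X = R1 - n1(n1+1)/2 = 16.5 - 4*5/2 = 16.5 - 10 = 6.5.
       U_Y = n1*n2 - U_X = 16 - 6.5 = 9.5.
Step 4: Ties are present, so use the tie-corrected normal approximation (with continuity correction) for the p-value.
Step 5: p-value = 0.771503; compare to alpha = 0.1. fail to reject H0.

U_X = 6.5, p = 0.771503, fail to reject H0 at alpha = 0.1.


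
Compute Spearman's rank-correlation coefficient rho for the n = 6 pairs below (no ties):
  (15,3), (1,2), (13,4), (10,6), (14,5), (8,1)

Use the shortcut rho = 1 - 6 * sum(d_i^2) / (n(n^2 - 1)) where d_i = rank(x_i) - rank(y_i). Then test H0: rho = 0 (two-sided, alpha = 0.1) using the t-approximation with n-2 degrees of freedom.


Step 1: Rank x and y separately (midranks; no ties here).
rank(x): 15->6, 1->1, 13->4, 10->3, 14->5, 8->2
rank(y): 3->3, 2->2, 4->4, 6->6, 5->5, 1->1
Step 2: d_i = R_x(i) - R_y(i); compute d_i^2.
  (6-3)^2=9, (1-2)^2=1, (4-4)^2=0, (3-6)^2=9, (5-5)^2=0, (2-1)^2=1
sum(d^2) = 20.
Step 3: rho = 1 - 6*20 / (6*(6^2 - 1)) = 1 - 120/210 = 0.428571.
Step 4: Under H0, t = rho * sqrt((n-2)/(1-rho^2)) = 0.9487 ~ t(4).
Step 5: Two-sided p-value from the t-distribution with 4 df = 0.396501.
Step 6: alpha = 0.1. fail to reject H0.

rho = 0.4286, p = 0.396501, fail to reject H0 at alpha = 0.1.


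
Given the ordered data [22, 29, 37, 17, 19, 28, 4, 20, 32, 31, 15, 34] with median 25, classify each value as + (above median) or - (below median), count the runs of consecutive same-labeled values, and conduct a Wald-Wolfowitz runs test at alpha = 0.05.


Step 1: Compute median = 25; label A = above, B = below.
Labels in order: BAABBABBAABA  (n_A = 6, n_B = 6)
Step 2: Count runs R = 8.
Step 3: Under H0 (random ordering), E[R] = 2*n_A*n_B/(n_A+n_B) + 1 = 2*6*6/12 + 1 = 7.0000.
        Var[R] = 2*n_A*n_B*(2*n_A*n_B - n_A - n_B) / ((n_A+n_B)^2 * (n_A+n_B-1)) = 4320/1584 = 2.7273.
        SD[R] = 1.6514.
Step 4: Continuity-corrected z = (R - 0.5 - E[R]) / SD[R] = (8 - 0.5 - 7.0000) / 1.6514 = 0.3028.
Step 5: Two-sided p-value via normal approximation = 2*(1 - Phi(|z|)) = 0.762069.
Step 6: alpha = 0.05. fail to reject H0.

R = 8, z = 0.3028, p = 0.762069, fail to reject H0.


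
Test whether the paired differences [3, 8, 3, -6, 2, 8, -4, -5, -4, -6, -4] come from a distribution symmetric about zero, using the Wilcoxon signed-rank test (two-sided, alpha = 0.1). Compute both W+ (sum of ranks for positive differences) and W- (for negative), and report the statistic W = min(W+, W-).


Step 1: Drop any zero differences (none here) and take |d_i|.
|d| = [3, 8, 3, 6, 2, 8, 4, 5, 4, 6, 4]
Step 2: Midrank |d_i| (ties get averaged ranks).
ranks: |3|->2.5, |8|->10.5, |3|->2.5, |6|->8.5, |2|->1, |8|->10.5, |4|->5, |5|->7, |4|->5, |6|->8.5, |4|->5
Step 3: Attach original signs; sum ranks with positive sign and with negative sign.
W+ = 2.5 + 10.5 + 2.5 + 1 + 10.5 = 27
W- = 8.5 + 5 + 7 + 5 + 8.5 + 5 = 39
(Check: W+ + W- = 66 should equal n(n+1)/2 = 66.)
Step 4: Test statistic W = min(W+, W-) = 27.
Step 5: Ties in |d|, so use the tie-corrected normal approximation.
        E[W] = n(n+1)/4 = 11*12/4 = 33.
        Tie groups: |d|=3 (t=2), |d|=4 (t=3), |d|=6 (t=2), |d|=8 (t=2); sum(t^3 - t) = 42.
        Var[W] = n(n+1)(2n+1)/24 - sum(t^3-t)/48 = 3036/24 - 42/48 = 125.625.
        z = (W - E[W]) / sqrt(Var[W]) = (27 - 33) / 11.2083 = -0.5353.
        Two-sided p = 2*Phi(z) = 0.592429.
Step 6: alpha = 0.1. fail to reject H0.

W+ = 27, W- = 39, W = min = 27, p = 0.592429, fail to reject H0.


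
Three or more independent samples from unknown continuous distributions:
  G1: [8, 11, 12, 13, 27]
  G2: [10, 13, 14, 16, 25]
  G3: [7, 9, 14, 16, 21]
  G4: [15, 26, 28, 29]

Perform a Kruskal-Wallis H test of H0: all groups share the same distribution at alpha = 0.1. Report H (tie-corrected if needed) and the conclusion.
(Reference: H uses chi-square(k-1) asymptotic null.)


Step 1: Combine all N = 19 observations and assign midranks.
sorted (value, group, rank): (7,G3,1), (8,G1,2), (9,G3,3), (10,G2,4), (11,G1,5), (12,G1,6), (13,G1,7.5), (13,G2,7.5), (14,G2,9.5), (14,G3,9.5), (15,G4,11), (16,G2,12.5), (16,G3,12.5), (21,G3,14), (25,G2,15), (26,G4,16), (27,G1,17), (28,G4,18), (29,G4,19)
Step 2: Sum ranks within each group.
R_1 = 37.5 (n_1 = 5)
R_2 = 48.5 (n_2 = 5)
R_3 = 40 (n_3 = 5)
R_4 = 64 (n_4 = 4)
Step 3: H = 12/(N(N+1)) * sum(R_i^2/n_i) - 3(N+1)
     = 12/(19*20) * (37.5^2/5 + 48.5^2/5 + 40^2/5 + 64^2/4) - 3*20
     = 0.031579 * 2095.7 - 60
     = 6.180000.
Step 4: Ties present; correction factor C = 1 - 18/(19^3 - 19) = 0.997368. Corrected H = 6.180000 / 0.997368 = 6.196306.
Step 5: Under H0, H ~ chi^2(3); p-value = 0.102440.
Step 6: alpha = 0.1. fail to reject H0.

H = 6.1963, df = 3, p = 0.102440, fail to reject H0.


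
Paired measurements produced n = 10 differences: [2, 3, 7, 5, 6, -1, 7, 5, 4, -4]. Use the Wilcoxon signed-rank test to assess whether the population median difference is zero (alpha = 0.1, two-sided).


Step 1: Drop any zero differences (none here) and take |d_i|.
|d| = [2, 3, 7, 5, 6, 1, 7, 5, 4, 4]
Step 2: Midrank |d_i| (ties get averaged ranks).
ranks: |2|->2, |3|->3, |7|->9.5, |5|->6.5, |6|->8, |1|->1, |7|->9.5, |5|->6.5, |4|->4.5, |4|->4.5
Step 3: Attach original signs; sum ranks with positive sign and with negative sign.
W+ = 2 + 3 + 9.5 + 6.5 + 8 + 9.5 + 6.5 + 4.5 = 49.5
W- = 1 + 4.5 = 5.5
(Check: W+ + W- = 55 should equal n(n+1)/2 = 55.)
Step 4: Test statistic W = min(W+, W-) = 5.5.
Step 5: Ties in |d|, so use the tie-corrected normal approximation.
        E[W] = n(n+1)/4 = 10*11/4 = 27.5.
        Tie groups: |d|=4 (t=2), |d|=5 (t=2), |d|=7 (t=2); sum(t^3 - t) = 18.
        Var[W] = n(n+1)(2n+1)/24 - sum(t^3-t)/48 = 2310/24 - 18/48 = 95.875.
        z = (W - E[W]) / sqrt(Var[W]) = (5.5 - 27.5) / 9.7916 = -2.2468.
        Two-sided p = 2*Phi(z) = 0.024651.
Step 6: alpha = 0.1. reject H0.

W+ = 49.5, W- = 5.5, W = min = 5.5, p = 0.024651, reject H0.


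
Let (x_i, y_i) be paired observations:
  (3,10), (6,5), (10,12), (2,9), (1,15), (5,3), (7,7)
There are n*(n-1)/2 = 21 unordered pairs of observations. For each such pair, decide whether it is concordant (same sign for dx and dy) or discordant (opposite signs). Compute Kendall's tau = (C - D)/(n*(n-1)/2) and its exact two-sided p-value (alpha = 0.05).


Step 1: Enumerate the 21 unordered pairs (i,j) with i<j and classify each by sign(x_j-x_i) * sign(y_j-y_i).
  (1,2):dx=+3,dy=-5->D; (1,3):dx=+7,dy=+2->C; (1,4):dx=-1,dy=-1->C; (1,5):dx=-2,dy=+5->D
  (1,6):dx=+2,dy=-7->D; (1,7):dx=+4,dy=-3->D; (2,3):dx=+4,dy=+7->C; (2,4):dx=-4,dy=+4->D
  (2,5):dx=-5,dy=+10->D; (2,6):dx=-1,dy=-2->C; (2,7):dx=+1,dy=+2->C; (3,4):dx=-8,dy=-3->C
  (3,5):dx=-9,dy=+3->D; (3,6):dx=-5,dy=-9->C; (3,7):dx=-3,dy=-5->C; (4,5):dx=-1,dy=+6->D
  (4,6):dx=+3,dy=-6->D; (4,7):dx=+5,dy=-2->D; (5,6):dx=+4,dy=-12->D; (5,7):dx=+6,dy=-8->D
  (6,7):dx=+2,dy=+4->C
Step 2: C = 9, D = 12, total pairs = 21.
Step 3: tau = (C - D)/(n(n-1)/2) = (9 - 12)/21 = -0.142857.
Step 4: Exact two-sided p-value (enumerate n! = 5040 permutations of y under H0): p = 0.772619.
Step 5: alpha = 0.05. fail to reject H0.

tau_b = -0.1429 (C=9, D=12), p = 0.772619, fail to reject H0.


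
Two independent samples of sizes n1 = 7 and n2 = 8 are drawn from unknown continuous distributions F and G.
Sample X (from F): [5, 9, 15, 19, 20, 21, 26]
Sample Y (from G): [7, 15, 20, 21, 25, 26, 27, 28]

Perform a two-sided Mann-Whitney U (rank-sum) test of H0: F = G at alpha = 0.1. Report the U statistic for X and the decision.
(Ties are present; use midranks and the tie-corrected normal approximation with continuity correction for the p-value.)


Step 1: Combine and sort all 15 observations; assign midranks.
sorted (value, group): (5,X), (7,Y), (9,X), (15,X), (15,Y), (19,X), (20,X), (20,Y), (21,X), (21,Y), (25,Y), (26,X), (26,Y), (27,Y), (28,Y)
ranks: 5->1, 7->2, 9->3, 15->4.5, 15->4.5, 19->6, 20->7.5, 20->7.5, 21->9.5, 21->9.5, 25->11, 26->12.5, 26->12.5, 27->14, 28->15
Step 2: Rank sum for X: R1 = 1 + 3 + 4.5 + 6 + 7.5 + 9.5 + 12.5 = 44.
Step 3: U_X = R1 - n1(n1+1)/2 = 44 - 7*8/2 = 44 - 28 = 16.
       U_Y = n1*n2 - U_X = 56 - 16 = 40.
Step 4: Ties are present, so use the tie-corrected normal approximation (with continuity correction) for the p-value.
Step 5: p-value = 0.181665; compare to alpha = 0.1. fail to reject H0.

U_X = 16, p = 0.181665, fail to reject H0 at alpha = 0.1.


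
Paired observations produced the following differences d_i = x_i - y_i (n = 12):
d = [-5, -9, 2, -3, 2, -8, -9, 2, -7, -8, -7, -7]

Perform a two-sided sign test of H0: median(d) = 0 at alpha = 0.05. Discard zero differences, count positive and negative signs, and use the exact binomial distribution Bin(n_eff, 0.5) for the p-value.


Step 1: Discard zero differences. Original n = 12; n_eff = number of nonzero differences = 12.
Nonzero differences (with sign): -5, -9, +2, -3, +2, -8, -9, +2, -7, -8, -7, -7
Step 2: Count signs: positive = 3, negative = 9.
Step 3: Under H0: P(positive) = 0.5, so the number of positives S ~ Bin(12, 0.5).
Step 4: Two-sided exact p-value = sum of Bin(12,0.5) probabilities at or below the observed probability = 0.145996.
Step 5: alpha = 0.05. fail to reject H0.

n_eff = 12, pos = 3, neg = 9, p = 0.145996, fail to reject H0.


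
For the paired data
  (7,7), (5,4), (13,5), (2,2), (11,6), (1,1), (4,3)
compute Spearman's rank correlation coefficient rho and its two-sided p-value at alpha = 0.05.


Step 1: Rank x and y separately (midranks; no ties here).
rank(x): 7->5, 5->4, 13->7, 2->2, 11->6, 1->1, 4->3
rank(y): 7->7, 4->4, 5->5, 2->2, 6->6, 1->1, 3->3
Step 2: d_i = R_x(i) - R_y(i); compute d_i^2.
  (5-7)^2=4, (4-4)^2=0, (7-5)^2=4, (2-2)^2=0, (6-6)^2=0, (1-1)^2=0, (3-3)^2=0
sum(d^2) = 8.
Step 3: rho = 1 - 6*8 / (7*(7^2 - 1)) = 1 - 48/336 = 0.857143.
Step 4: Under H0, t = rho * sqrt((n-2)/(1-rho^2)) = 3.7210 ~ t(5).
Step 5: Two-sided p-value from the t-distribution with 5 df = 0.013697.
Step 6: alpha = 0.05. reject H0.

rho = 0.8571, p = 0.013697, reject H0 at alpha = 0.05.


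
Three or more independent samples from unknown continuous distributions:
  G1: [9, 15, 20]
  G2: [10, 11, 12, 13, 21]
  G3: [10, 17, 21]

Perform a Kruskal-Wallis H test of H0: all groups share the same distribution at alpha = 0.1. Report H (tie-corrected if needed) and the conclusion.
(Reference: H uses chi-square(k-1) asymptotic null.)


Step 1: Combine all N = 11 observations and assign midranks.
sorted (value, group, rank): (9,G1,1), (10,G2,2.5), (10,G3,2.5), (11,G2,4), (12,G2,5), (13,G2,6), (15,G1,7), (17,G3,8), (20,G1,9), (21,G2,10.5), (21,G3,10.5)
Step 2: Sum ranks within each group.
R_1 = 17 (n_1 = 3)
R_2 = 28 (n_2 = 5)
R_3 = 21 (n_3 = 3)
Step 3: H = 12/(N(N+1)) * sum(R_i^2/n_i) - 3(N+1)
     = 12/(11*12) * (17^2/3 + 28^2/5 + 21^2/3) - 3*12
     = 0.090909 * 400.133 - 36
     = 0.375758.
Step 4: Ties present; correction factor C = 1 - 12/(11^3 - 11) = 0.990909. Corrected H = 0.375758 / 0.990909 = 0.379205.
Step 5: Under H0, H ~ chi^2(2); p-value = 0.827288.
Step 6: alpha = 0.1. fail to reject H0.

H = 0.3792, df = 2, p = 0.827288, fail to reject H0.


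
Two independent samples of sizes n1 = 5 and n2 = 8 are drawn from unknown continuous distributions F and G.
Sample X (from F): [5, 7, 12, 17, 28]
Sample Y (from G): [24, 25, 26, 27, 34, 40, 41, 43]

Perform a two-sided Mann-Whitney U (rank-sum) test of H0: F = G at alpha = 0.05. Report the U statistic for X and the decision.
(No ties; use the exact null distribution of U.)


Step 1: Combine and sort all 13 observations; assign midranks.
sorted (value, group): (5,X), (7,X), (12,X), (17,X), (24,Y), (25,Y), (26,Y), (27,Y), (28,X), (34,Y), (40,Y), (41,Y), (43,Y)
ranks: 5->1, 7->2, 12->3, 17->4, 24->5, 25->6, 26->7, 27->8, 28->9, 34->10, 40->11, 41->12, 43->13
Step 2: Rank sum for X: R1 = 1 + 2 + 3 + 4 + 9 = 19.
Step 3: U_X = R1 - n1(n1+1)/2 = 19 - 5*6/2 = 19 - 15 = 4.
       U_Y = n1*n2 - U_X = 40 - 4 = 36.
Step 4: No ties, so the exact null distribution of U (based on enumerating the C(13,5) = 1287 equally likely rank assignments) gives the two-sided p-value.
Step 5: p-value = 0.018648; compare to alpha = 0.05. reject H0.

U_X = 4, p = 0.018648, reject H0 at alpha = 0.05.


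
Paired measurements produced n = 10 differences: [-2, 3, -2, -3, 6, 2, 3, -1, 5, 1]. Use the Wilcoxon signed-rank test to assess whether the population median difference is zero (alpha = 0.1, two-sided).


Step 1: Drop any zero differences (none here) and take |d_i|.
|d| = [2, 3, 2, 3, 6, 2, 3, 1, 5, 1]
Step 2: Midrank |d_i| (ties get averaged ranks).
ranks: |2|->4, |3|->7, |2|->4, |3|->7, |6|->10, |2|->4, |3|->7, |1|->1.5, |5|->9, |1|->1.5
Step 3: Attach original signs; sum ranks with positive sign and with negative sign.
W+ = 7 + 10 + 4 + 7 + 9 + 1.5 = 38.5
W- = 4 + 4 + 7 + 1.5 = 16.5
(Check: W+ + W- = 55 should equal n(n+1)/2 = 55.)
Step 4: Test statistic W = min(W+, W-) = 16.5.
Step 5: Ties in |d|, so use the tie-corrected normal approximation.
        E[W] = n(n+1)/4 = 10*11/4 = 27.5.
        Tie groups: |d|=1 (t=2), |d|=2 (t=3), |d|=3 (t=3); sum(t^3 - t) = 54.
        Var[W] = n(n+1)(2n+1)/24 - sum(t^3-t)/48 = 2310/24 - 54/48 = 95.125.
        z = (W - E[W]) / sqrt(Var[W]) = (16.5 - 27.5) / 9.7532 = -1.1278.
        Two-sided p = 2*Phi(z) = 0.259390.
Step 6: alpha = 0.1. fail to reject H0.

W+ = 38.5, W- = 16.5, W = min = 16.5, p = 0.259390, fail to reject H0.


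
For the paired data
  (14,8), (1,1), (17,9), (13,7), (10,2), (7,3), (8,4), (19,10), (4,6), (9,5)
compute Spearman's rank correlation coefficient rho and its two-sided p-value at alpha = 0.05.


Step 1: Rank x and y separately (midranks; no ties here).
rank(x): 14->8, 1->1, 17->9, 13->7, 10->6, 7->3, 8->4, 19->10, 4->2, 9->5
rank(y): 8->8, 1->1, 9->9, 7->7, 2->2, 3->3, 4->4, 10->10, 6->6, 5->5
Step 2: d_i = R_x(i) - R_y(i); compute d_i^2.
  (8-8)^2=0, (1-1)^2=0, (9-9)^2=0, (7-7)^2=0, (6-2)^2=16, (3-3)^2=0, (4-4)^2=0, (10-10)^2=0, (2-6)^2=16, (5-5)^2=0
sum(d^2) = 32.
Step 3: rho = 1 - 6*32 / (10*(10^2 - 1)) = 1 - 192/990 = 0.806061.
Step 4: Under H0, t = rho * sqrt((n-2)/(1-rho^2)) = 3.8522 ~ t(8).
Step 5: Two-sided p-value from the t-distribution with 8 df = 0.004862.
Step 6: alpha = 0.05. reject H0.

rho = 0.8061, p = 0.004862, reject H0 at alpha = 0.05.


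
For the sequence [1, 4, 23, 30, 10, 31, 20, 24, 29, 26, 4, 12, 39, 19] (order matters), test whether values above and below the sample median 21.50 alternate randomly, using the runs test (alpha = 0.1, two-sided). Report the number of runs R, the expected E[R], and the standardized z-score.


Step 1: Compute median = 21.50; label A = above, B = below.
Labels in order: BBAABABAAABBAB  (n_A = 7, n_B = 7)
Step 2: Count runs R = 9.
Step 3: Under H0 (random ordering), E[R] = 2*n_A*n_B/(n_A+n_B) + 1 = 2*7*7/14 + 1 = 8.0000.
        Var[R] = 2*n_A*n_B*(2*n_A*n_B - n_A - n_B) / ((n_A+n_B)^2 * (n_A+n_B-1)) = 8232/2548 = 3.2308.
        SD[R] = 1.7974.
Step 4: Continuity-corrected z = (R - 0.5 - E[R]) / SD[R] = (9 - 0.5 - 8.0000) / 1.7974 = 0.2782.
Step 5: Two-sided p-value via normal approximation = 2*(1 - Phi(|z|)) = 0.780879.
Step 6: alpha = 0.1. fail to reject H0.

R = 9, z = 0.2782, p = 0.780879, fail to reject H0.


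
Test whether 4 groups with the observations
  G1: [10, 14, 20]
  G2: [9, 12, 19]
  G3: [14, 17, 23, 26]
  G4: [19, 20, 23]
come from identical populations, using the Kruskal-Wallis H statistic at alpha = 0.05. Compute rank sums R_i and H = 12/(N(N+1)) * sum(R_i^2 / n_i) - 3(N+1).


Step 1: Combine all N = 13 observations and assign midranks.
sorted (value, group, rank): (9,G2,1), (10,G1,2), (12,G2,3), (14,G1,4.5), (14,G3,4.5), (17,G3,6), (19,G2,7.5), (19,G4,7.5), (20,G1,9.5), (20,G4,9.5), (23,G3,11.5), (23,G4,11.5), (26,G3,13)
Step 2: Sum ranks within each group.
R_1 = 16 (n_1 = 3)
R_2 = 11.5 (n_2 = 3)
R_3 = 35 (n_3 = 4)
R_4 = 28.5 (n_4 = 3)
Step 3: H = 12/(N(N+1)) * sum(R_i^2/n_i) - 3(N+1)
     = 12/(13*14) * (16^2/3 + 11.5^2/3 + 35^2/4 + 28.5^2/3) - 3*14
     = 0.065934 * 706.417 - 42
     = 4.576923.
Step 4: Ties present; correction factor C = 1 - 24/(13^3 - 13) = 0.989011. Corrected H = 4.576923 / 0.989011 = 4.627778.
Step 5: Under H0, H ~ chi^2(3); p-value = 0.201172.
Step 6: alpha = 0.05. fail to reject H0.

H = 4.6278, df = 3, p = 0.201172, fail to reject H0.


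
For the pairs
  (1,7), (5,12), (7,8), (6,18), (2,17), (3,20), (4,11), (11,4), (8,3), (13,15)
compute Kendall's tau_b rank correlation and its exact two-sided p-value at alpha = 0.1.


Step 1: Enumerate the 45 unordered pairs (i,j) with i<j and classify each by sign(x_j-x_i) * sign(y_j-y_i).
  (1,2):dx=+4,dy=+5->C; (1,3):dx=+6,dy=+1->C; (1,4):dx=+5,dy=+11->C; (1,5):dx=+1,dy=+10->C
  (1,6):dx=+2,dy=+13->C; (1,7):dx=+3,dy=+4->C; (1,8):dx=+10,dy=-3->D; (1,9):dx=+7,dy=-4->D
  (1,10):dx=+12,dy=+8->C; (2,3):dx=+2,dy=-4->D; (2,4):dx=+1,dy=+6->C; (2,5):dx=-3,dy=+5->D
  (2,6):dx=-2,dy=+8->D; (2,7):dx=-1,dy=-1->C; (2,8):dx=+6,dy=-8->D; (2,9):dx=+3,dy=-9->D
  (2,10):dx=+8,dy=+3->C; (3,4):dx=-1,dy=+10->D; (3,5):dx=-5,dy=+9->D; (3,6):dx=-4,dy=+12->D
  (3,7):dx=-3,dy=+3->D; (3,8):dx=+4,dy=-4->D; (3,9):dx=+1,dy=-5->D; (3,10):dx=+6,dy=+7->C
  (4,5):dx=-4,dy=-1->C; (4,6):dx=-3,dy=+2->D; (4,7):dx=-2,dy=-7->C; (4,8):dx=+5,dy=-14->D
  (4,9):dx=+2,dy=-15->D; (4,10):dx=+7,dy=-3->D; (5,6):dx=+1,dy=+3->C; (5,7):dx=+2,dy=-6->D
  (5,8):dx=+9,dy=-13->D; (5,9):dx=+6,dy=-14->D; (5,10):dx=+11,dy=-2->D; (6,7):dx=+1,dy=-9->D
  (6,8):dx=+8,dy=-16->D; (6,9):dx=+5,dy=-17->D; (6,10):dx=+10,dy=-5->D; (7,8):dx=+7,dy=-7->D
  (7,9):dx=+4,dy=-8->D; (7,10):dx=+9,dy=+4->C; (8,9):dx=-3,dy=-1->C; (8,10):dx=+2,dy=+11->C
  (9,10):dx=+5,dy=+12->C
Step 2: C = 18, D = 27, total pairs = 45.
Step 3: tau = (C - D)/(n(n-1)/2) = (18 - 27)/45 = -0.200000.
Step 4: Exact two-sided p-value (enumerate n! = 3628800 permutations of y under H0): p = 0.484313.
Step 5: alpha = 0.1. fail to reject H0.

tau_b = -0.2000 (C=18, D=27), p = 0.484313, fail to reject H0.


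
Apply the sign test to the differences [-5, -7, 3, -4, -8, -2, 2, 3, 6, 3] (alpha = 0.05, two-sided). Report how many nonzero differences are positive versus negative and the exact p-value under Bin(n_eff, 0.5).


Step 1: Discard zero differences. Original n = 10; n_eff = number of nonzero differences = 10.
Nonzero differences (with sign): -5, -7, +3, -4, -8, -2, +2, +3, +6, +3
Step 2: Count signs: positive = 5, negative = 5.
Step 3: Under H0: P(positive) = 0.5, so the number of positives S ~ Bin(10, 0.5).
Step 4: Two-sided exact p-value = sum of Bin(10,0.5) probabilities at or below the observed probability = 1.000000.
Step 5: alpha = 0.05. fail to reject H0.

n_eff = 10, pos = 5, neg = 5, p = 1.000000, fail to reject H0.


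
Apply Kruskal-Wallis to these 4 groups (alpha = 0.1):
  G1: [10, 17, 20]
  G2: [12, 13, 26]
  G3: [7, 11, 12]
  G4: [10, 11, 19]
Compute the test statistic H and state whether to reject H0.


Step 1: Combine all N = 12 observations and assign midranks.
sorted (value, group, rank): (7,G3,1), (10,G1,2.5), (10,G4,2.5), (11,G3,4.5), (11,G4,4.5), (12,G2,6.5), (12,G3,6.5), (13,G2,8), (17,G1,9), (19,G4,10), (20,G1,11), (26,G2,12)
Step 2: Sum ranks within each group.
R_1 = 22.5 (n_1 = 3)
R_2 = 26.5 (n_2 = 3)
R_3 = 12 (n_3 = 3)
R_4 = 17 (n_4 = 3)
Step 3: H = 12/(N(N+1)) * sum(R_i^2/n_i) - 3(N+1)
     = 12/(12*13) * (22.5^2/3 + 26.5^2/3 + 12^2/3 + 17^2/3) - 3*13
     = 0.076923 * 547.167 - 39
     = 3.089744.
Step 4: Ties present; correction factor C = 1 - 18/(12^3 - 12) = 0.989510. Corrected H = 3.089744 / 0.989510 = 3.122497.
Step 5: Under H0, H ~ chi^2(3); p-value = 0.373121.
Step 6: alpha = 0.1. fail to reject H0.

H = 3.1225, df = 3, p = 0.373121, fail to reject H0.


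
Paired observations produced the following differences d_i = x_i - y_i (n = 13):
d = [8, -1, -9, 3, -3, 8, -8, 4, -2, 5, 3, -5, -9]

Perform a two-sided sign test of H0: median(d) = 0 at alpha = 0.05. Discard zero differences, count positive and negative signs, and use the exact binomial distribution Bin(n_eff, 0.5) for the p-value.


Step 1: Discard zero differences. Original n = 13; n_eff = number of nonzero differences = 13.
Nonzero differences (with sign): +8, -1, -9, +3, -3, +8, -8, +4, -2, +5, +3, -5, -9
Step 2: Count signs: positive = 6, negative = 7.
Step 3: Under H0: P(positive) = 0.5, so the number of positives S ~ Bin(13, 0.5).
Step 4: Two-sided exact p-value = sum of Bin(13,0.5) probabilities at or below the observed probability = 1.000000.
Step 5: alpha = 0.05. fail to reject H0.

n_eff = 13, pos = 6, neg = 7, p = 1.000000, fail to reject H0.


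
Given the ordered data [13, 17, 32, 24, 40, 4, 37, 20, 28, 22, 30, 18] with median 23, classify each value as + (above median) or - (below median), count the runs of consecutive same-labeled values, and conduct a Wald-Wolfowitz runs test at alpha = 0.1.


Step 1: Compute median = 23; label A = above, B = below.
Labels in order: BBAAABABABAB  (n_A = 6, n_B = 6)
Step 2: Count runs R = 9.
Step 3: Under H0 (random ordering), E[R] = 2*n_A*n_B/(n_A+n_B) + 1 = 2*6*6/12 + 1 = 7.0000.
        Var[R] = 2*n_A*n_B*(2*n_A*n_B - n_A - n_B) / ((n_A+n_B)^2 * (n_A+n_B-1)) = 4320/1584 = 2.7273.
        SD[R] = 1.6514.
Step 4: Continuity-corrected z = (R - 0.5 - E[R]) / SD[R] = (9 - 0.5 - 7.0000) / 1.6514 = 0.9083.
Step 5: Two-sided p-value via normal approximation = 2*(1 - Phi(|z|)) = 0.363722.
Step 6: alpha = 0.1. fail to reject H0.

R = 9, z = 0.9083, p = 0.363722, fail to reject H0.


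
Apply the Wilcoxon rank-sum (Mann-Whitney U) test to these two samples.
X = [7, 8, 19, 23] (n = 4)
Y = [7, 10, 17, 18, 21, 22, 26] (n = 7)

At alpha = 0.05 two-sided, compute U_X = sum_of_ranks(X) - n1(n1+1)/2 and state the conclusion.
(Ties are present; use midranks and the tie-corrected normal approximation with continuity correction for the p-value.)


Step 1: Combine and sort all 11 observations; assign midranks.
sorted (value, group): (7,X), (7,Y), (8,X), (10,Y), (17,Y), (18,Y), (19,X), (21,Y), (22,Y), (23,X), (26,Y)
ranks: 7->1.5, 7->1.5, 8->3, 10->4, 17->5, 18->6, 19->7, 21->8, 22->9, 23->10, 26->11
Step 2: Rank sum for X: R1 = 1.5 + 3 + 7 + 10 = 21.5.
Step 3: U_X = R1 - n1(n1+1)/2 = 21.5 - 4*5/2 = 21.5 - 10 = 11.5.
       U_Y = n1*n2 - U_X = 28 - 11.5 = 16.5.
Step 4: Ties are present, so use the tie-corrected normal approximation (with continuity correction) for the p-value.
Step 5: p-value = 0.704817; compare to alpha = 0.05. fail to reject H0.

U_X = 11.5, p = 0.704817, fail to reject H0 at alpha = 0.05.


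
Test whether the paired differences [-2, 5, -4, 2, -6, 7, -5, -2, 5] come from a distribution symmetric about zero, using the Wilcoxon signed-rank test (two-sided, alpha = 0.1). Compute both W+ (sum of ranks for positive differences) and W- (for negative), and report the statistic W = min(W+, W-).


Step 1: Drop any zero differences (none here) and take |d_i|.
|d| = [2, 5, 4, 2, 6, 7, 5, 2, 5]
Step 2: Midrank |d_i| (ties get averaged ranks).
ranks: |2|->2, |5|->6, |4|->4, |2|->2, |6|->8, |7|->9, |5|->6, |2|->2, |5|->6
Step 3: Attach original signs; sum ranks with positive sign and with negative sign.
W+ = 6 + 2 + 9 + 6 = 23
W- = 2 + 4 + 8 + 6 + 2 = 22
(Check: W+ + W- = 45 should equal n(n+1)/2 = 45.)
Step 4: Test statistic W = min(W+, W-) = 22.
Step 5: Ties in |d|, so use the tie-corrected normal approximation.
        E[W] = n(n+1)/4 = 9*10/4 = 22.5.
        Tie groups: |d|=2 (t=3), |d|=5 (t=3); sum(t^3 - t) = 48.
        Var[W] = n(n+1)(2n+1)/24 - sum(t^3-t)/48 = 1710/24 - 48/48 = 70.25.
        z = (W - E[W]) / sqrt(Var[W]) = (22 - 22.5) / 8.3815 = -0.0597.
        Two-sided p = 2*Phi(z) = 0.952430.
Step 6: alpha = 0.1. fail to reject H0.

W+ = 23, W- = 22, W = min = 22, p = 0.952430, fail to reject H0.


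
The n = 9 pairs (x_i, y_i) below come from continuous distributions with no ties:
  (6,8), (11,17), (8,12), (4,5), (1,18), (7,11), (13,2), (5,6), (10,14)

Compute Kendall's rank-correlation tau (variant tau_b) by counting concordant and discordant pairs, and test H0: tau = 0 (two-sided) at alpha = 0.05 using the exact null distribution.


Step 1: Enumerate the 36 unordered pairs (i,j) with i<j and classify each by sign(x_j-x_i) * sign(y_j-y_i).
  (1,2):dx=+5,dy=+9->C; (1,3):dx=+2,dy=+4->C; (1,4):dx=-2,dy=-3->C; (1,5):dx=-5,dy=+10->D
  (1,6):dx=+1,dy=+3->C; (1,7):dx=+7,dy=-6->D; (1,8):dx=-1,dy=-2->C; (1,9):dx=+4,dy=+6->C
  (2,3):dx=-3,dy=-5->C; (2,4):dx=-7,dy=-12->C; (2,5):dx=-10,dy=+1->D; (2,6):dx=-4,dy=-6->C
  (2,7):dx=+2,dy=-15->D; (2,8):dx=-6,dy=-11->C; (2,9):dx=-1,dy=-3->C; (3,4):dx=-4,dy=-7->C
  (3,5):dx=-7,dy=+6->D; (3,6):dx=-1,dy=-1->C; (3,7):dx=+5,dy=-10->D; (3,8):dx=-3,dy=-6->C
  (3,9):dx=+2,dy=+2->C; (4,5):dx=-3,dy=+13->D; (4,6):dx=+3,dy=+6->C; (4,7):dx=+9,dy=-3->D
  (4,8):dx=+1,dy=+1->C; (4,9):dx=+6,dy=+9->C; (5,6):dx=+6,dy=-7->D; (5,7):dx=+12,dy=-16->D
  (5,8):dx=+4,dy=-12->D; (5,9):dx=+9,dy=-4->D; (6,7):dx=+6,dy=-9->D; (6,8):dx=-2,dy=-5->C
  (6,9):dx=+3,dy=+3->C; (7,8):dx=-8,dy=+4->D; (7,9):dx=-3,dy=+12->D; (8,9):dx=+5,dy=+8->C
Step 2: C = 21, D = 15, total pairs = 36.
Step 3: tau = (C - D)/(n(n-1)/2) = (21 - 15)/36 = 0.166667.
Step 4: Exact two-sided p-value (enumerate n! = 362880 permutations of y under H0): p = 0.612202.
Step 5: alpha = 0.05. fail to reject H0.

tau_b = 0.1667 (C=21, D=15), p = 0.612202, fail to reject H0.


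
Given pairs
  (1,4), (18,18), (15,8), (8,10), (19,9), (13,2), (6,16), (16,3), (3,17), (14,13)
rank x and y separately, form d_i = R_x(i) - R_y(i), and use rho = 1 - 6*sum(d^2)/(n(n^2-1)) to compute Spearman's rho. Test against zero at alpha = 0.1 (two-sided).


Step 1: Rank x and y separately (midranks; no ties here).
rank(x): 1->1, 18->9, 15->7, 8->4, 19->10, 13->5, 6->3, 16->8, 3->2, 14->6
rank(y): 4->3, 18->10, 8->4, 10->6, 9->5, 2->1, 16->8, 3->2, 17->9, 13->7
Step 2: d_i = R_x(i) - R_y(i); compute d_i^2.
  (1-3)^2=4, (9-10)^2=1, (7-4)^2=9, (4-6)^2=4, (10-5)^2=25, (5-1)^2=16, (3-8)^2=25, (8-2)^2=36, (2-9)^2=49, (6-7)^2=1
sum(d^2) = 170.
Step 3: rho = 1 - 6*170 / (10*(10^2 - 1)) = 1 - 1020/990 = -0.030303.
Step 4: Under H0, t = rho * sqrt((n-2)/(1-rho^2)) = -0.0857 ~ t(8).
Step 5: Two-sided p-value from the t-distribution with 8 df = 0.933773.
Step 6: alpha = 0.1. fail to reject H0.

rho = -0.0303, p = 0.933773, fail to reject H0 at alpha = 0.1.


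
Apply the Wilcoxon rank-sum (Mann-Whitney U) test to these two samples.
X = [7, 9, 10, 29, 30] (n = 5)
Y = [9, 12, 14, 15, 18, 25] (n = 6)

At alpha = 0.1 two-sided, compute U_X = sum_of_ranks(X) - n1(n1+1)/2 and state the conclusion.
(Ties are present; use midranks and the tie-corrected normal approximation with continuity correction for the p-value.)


Step 1: Combine and sort all 11 observations; assign midranks.
sorted (value, group): (7,X), (9,X), (9,Y), (10,X), (12,Y), (14,Y), (15,Y), (18,Y), (25,Y), (29,X), (30,X)
ranks: 7->1, 9->2.5, 9->2.5, 10->4, 12->5, 14->6, 15->7, 18->8, 25->9, 29->10, 30->11
Step 2: Rank sum for X: R1 = 1 + 2.5 + 4 + 10 + 11 = 28.5.
Step 3: U_X = R1 - n1(n1+1)/2 = 28.5 - 5*6/2 = 28.5 - 15 = 13.5.
       U_Y = n1*n2 - U_X = 30 - 13.5 = 16.5.
Step 4: Ties are present, so use the tie-corrected normal approximation (with continuity correction) for the p-value.
Step 5: p-value = 0.854805; compare to alpha = 0.1. fail to reject H0.

U_X = 13.5, p = 0.854805, fail to reject H0 at alpha = 0.1.


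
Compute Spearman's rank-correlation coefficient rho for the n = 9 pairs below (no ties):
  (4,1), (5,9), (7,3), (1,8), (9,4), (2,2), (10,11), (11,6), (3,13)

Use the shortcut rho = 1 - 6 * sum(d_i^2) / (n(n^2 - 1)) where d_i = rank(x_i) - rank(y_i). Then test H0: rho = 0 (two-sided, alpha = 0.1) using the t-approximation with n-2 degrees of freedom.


Step 1: Rank x and y separately (midranks; no ties here).
rank(x): 4->4, 5->5, 7->6, 1->1, 9->7, 2->2, 10->8, 11->9, 3->3
rank(y): 1->1, 9->7, 3->3, 8->6, 4->4, 2->2, 11->8, 6->5, 13->9
Step 2: d_i = R_x(i) - R_y(i); compute d_i^2.
  (4-1)^2=9, (5-7)^2=4, (6-3)^2=9, (1-6)^2=25, (7-4)^2=9, (2-2)^2=0, (8-8)^2=0, (9-5)^2=16, (3-9)^2=36
sum(d^2) = 108.
Step 3: rho = 1 - 6*108 / (9*(9^2 - 1)) = 1 - 648/720 = 0.100000.
Step 4: Under H0, t = rho * sqrt((n-2)/(1-rho^2)) = 0.2659 ~ t(7).
Step 5: Two-sided p-value from the t-distribution with 7 df = 0.797972.
Step 6: alpha = 0.1. fail to reject H0.

rho = 0.1000, p = 0.797972, fail to reject H0 at alpha = 0.1.


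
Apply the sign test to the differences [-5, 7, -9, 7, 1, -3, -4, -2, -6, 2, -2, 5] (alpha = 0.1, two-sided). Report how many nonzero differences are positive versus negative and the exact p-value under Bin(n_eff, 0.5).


Step 1: Discard zero differences. Original n = 12; n_eff = number of nonzero differences = 12.
Nonzero differences (with sign): -5, +7, -9, +7, +1, -3, -4, -2, -6, +2, -2, +5
Step 2: Count signs: positive = 5, negative = 7.
Step 3: Under H0: P(positive) = 0.5, so the number of positives S ~ Bin(12, 0.5).
Step 4: Two-sided exact p-value = sum of Bin(12,0.5) probabilities at or below the observed probability = 0.774414.
Step 5: alpha = 0.1. fail to reject H0.

n_eff = 12, pos = 5, neg = 7, p = 0.774414, fail to reject H0.


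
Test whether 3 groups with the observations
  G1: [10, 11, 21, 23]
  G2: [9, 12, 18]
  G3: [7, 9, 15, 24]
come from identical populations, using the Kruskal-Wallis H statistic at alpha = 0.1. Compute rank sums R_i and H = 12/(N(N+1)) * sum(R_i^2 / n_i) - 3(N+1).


Step 1: Combine all N = 11 observations and assign midranks.
sorted (value, group, rank): (7,G3,1), (9,G2,2.5), (9,G3,2.5), (10,G1,4), (11,G1,5), (12,G2,6), (15,G3,7), (18,G2,8), (21,G1,9), (23,G1,10), (24,G3,11)
Step 2: Sum ranks within each group.
R_1 = 28 (n_1 = 4)
R_2 = 16.5 (n_2 = 3)
R_3 = 21.5 (n_3 = 4)
Step 3: H = 12/(N(N+1)) * sum(R_i^2/n_i) - 3(N+1)
     = 12/(11*12) * (28^2/4 + 16.5^2/3 + 21.5^2/4) - 3*12
     = 0.090909 * 402.312 - 36
     = 0.573864.
Step 4: Ties present; correction factor C = 1 - 6/(11^3 - 11) = 0.995455. Corrected H = 0.573864 / 0.995455 = 0.576484.
Step 5: Under H0, H ~ chi^2(2); p-value = 0.749580.
Step 6: alpha = 0.1. fail to reject H0.

H = 0.5765, df = 2, p = 0.749580, fail to reject H0.


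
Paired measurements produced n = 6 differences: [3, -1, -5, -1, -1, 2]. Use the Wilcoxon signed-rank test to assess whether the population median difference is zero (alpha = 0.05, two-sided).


Step 1: Drop any zero differences (none here) and take |d_i|.
|d| = [3, 1, 5, 1, 1, 2]
Step 2: Midrank |d_i| (ties get averaged ranks).
ranks: |3|->5, |1|->2, |5|->6, |1|->2, |1|->2, |2|->4
Step 3: Attach original signs; sum ranks with positive sign and with negative sign.
W+ = 5 + 4 = 9
W- = 2 + 6 + 2 + 2 = 12
(Check: W+ + W- = 21 should equal n(n+1)/2 = 21.)
Step 4: Test statistic W = min(W+, W-) = 9.
Step 5: Ties in |d|, so use the tie-corrected normal approximation.
        E[W] = n(n+1)/4 = 6*7/4 = 10.5.
        Tie groups: |d|=1 (t=3); sum(t^3 - t) = 24.
        Var[W] = n(n+1)(2n+1)/24 - sum(t^3-t)/48 = 546/24 - 24/48 = 22.25.
        z = (W - E[W]) / sqrt(Var[W]) = (9 - 10.5) / 4.7170 = -0.3180.
        Two-sided p = 2*Phi(z) = 0.750485.
Step 6: alpha = 0.05. fail to reject H0.

W+ = 9, W- = 12, W = min = 9, p = 0.750485, fail to reject H0.


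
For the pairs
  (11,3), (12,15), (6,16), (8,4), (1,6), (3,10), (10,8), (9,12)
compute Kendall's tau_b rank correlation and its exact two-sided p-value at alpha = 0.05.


Step 1: Enumerate the 28 unordered pairs (i,j) with i<j and classify each by sign(x_j-x_i) * sign(y_j-y_i).
  (1,2):dx=+1,dy=+12->C; (1,3):dx=-5,dy=+13->D; (1,4):dx=-3,dy=+1->D; (1,5):dx=-10,dy=+3->D
  (1,6):dx=-8,dy=+7->D; (1,7):dx=-1,dy=+5->D; (1,8):dx=-2,dy=+9->D; (2,3):dx=-6,dy=+1->D
  (2,4):dx=-4,dy=-11->C; (2,5):dx=-11,dy=-9->C; (2,6):dx=-9,dy=-5->C; (2,7):dx=-2,dy=-7->C
  (2,8):dx=-3,dy=-3->C; (3,4):dx=+2,dy=-12->D; (3,5):dx=-5,dy=-10->C; (3,6):dx=-3,dy=-6->C
  (3,7):dx=+4,dy=-8->D; (3,8):dx=+3,dy=-4->D; (4,5):dx=-7,dy=+2->D; (4,6):dx=-5,dy=+6->D
  (4,7):dx=+2,dy=+4->C; (4,8):dx=+1,dy=+8->C; (5,6):dx=+2,dy=+4->C; (5,7):dx=+9,dy=+2->C
  (5,8):dx=+8,dy=+6->C; (6,7):dx=+7,dy=-2->D; (6,8):dx=+6,dy=+2->C; (7,8):dx=-1,dy=+4->D
Step 2: C = 14, D = 14, total pairs = 28.
Step 3: tau = (C - D)/(n(n-1)/2) = (14 - 14)/28 = 0.000000.
Step 4: Exact two-sided p-value (enumerate n! = 40320 permutations of y under H0): p = 1.000000.
Step 5: alpha = 0.05. fail to reject H0.

tau_b = 0.0000 (C=14, D=14), p = 1.000000, fail to reject H0.
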